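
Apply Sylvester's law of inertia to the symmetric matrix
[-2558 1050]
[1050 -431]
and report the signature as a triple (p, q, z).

step 0: pivot -2558 → sign −
step 1: pivot 1/1279 → sign +
signature = (1, 1, 0)

Answer: (1, 1, 0)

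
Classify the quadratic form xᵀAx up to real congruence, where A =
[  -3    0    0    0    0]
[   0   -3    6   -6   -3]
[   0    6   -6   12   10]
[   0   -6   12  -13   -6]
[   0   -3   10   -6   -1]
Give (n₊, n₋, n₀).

Answer: (1, 4, 0)

Derivation:
step 0: pivot -3 → sign −
step 1: pivot -3 → sign −
step 2: pivot 6 → sign +
step 3: pivot -1 → sign −
step 4: pivot -2/3 → sign −
signature = (1, 4, 0)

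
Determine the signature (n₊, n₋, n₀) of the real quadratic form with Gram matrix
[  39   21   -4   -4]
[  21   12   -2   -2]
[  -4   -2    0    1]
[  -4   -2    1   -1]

Answer: (2, 2, 0)

Derivation:
step 0: pivot 39 → sign +
step 1: pivot 9/13 → sign +
step 2: pivot -4/9 → sign −
step 3: pivot -3/4 → sign −
signature = (2, 2, 0)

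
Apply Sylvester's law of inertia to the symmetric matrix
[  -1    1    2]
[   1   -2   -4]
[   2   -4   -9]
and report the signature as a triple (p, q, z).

step 0: pivot -1 → sign −
step 1: pivot -1 → sign −
step 2: pivot -1 → sign −
signature = (0, 3, 0)

Answer: (0, 3, 0)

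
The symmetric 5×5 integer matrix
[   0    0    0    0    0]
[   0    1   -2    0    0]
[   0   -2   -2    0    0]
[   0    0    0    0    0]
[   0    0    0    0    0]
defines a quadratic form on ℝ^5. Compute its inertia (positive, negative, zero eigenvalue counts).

step 0: pivot 1 → sign +
step 1: pivot -6 → sign −
step 2: row/col 2 already zero → sign 0
step 3: row/col 3 already zero → sign 0
step 4: row/col 4 already zero → sign 0
signature = (1, 1, 3)

Answer: (1, 1, 3)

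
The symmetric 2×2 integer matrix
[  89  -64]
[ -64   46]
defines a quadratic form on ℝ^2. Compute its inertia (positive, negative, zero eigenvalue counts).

step 0: pivot 89 → sign +
step 1: pivot -2/89 → sign −
signature = (1, 1, 0)

Answer: (1, 1, 0)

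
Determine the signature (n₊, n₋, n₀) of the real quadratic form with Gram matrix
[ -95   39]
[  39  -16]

Answer: (1, 1, 0)

Derivation:
step 0: pivot -95 → sign −
step 1: pivot 1/95 → sign +
signature = (1, 1, 0)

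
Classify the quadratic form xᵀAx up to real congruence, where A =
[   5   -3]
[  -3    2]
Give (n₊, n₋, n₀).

Answer: (2, 0, 0)

Derivation:
step 0: pivot 5 → sign +
step 1: pivot 1/5 → sign +
signature = (2, 0, 0)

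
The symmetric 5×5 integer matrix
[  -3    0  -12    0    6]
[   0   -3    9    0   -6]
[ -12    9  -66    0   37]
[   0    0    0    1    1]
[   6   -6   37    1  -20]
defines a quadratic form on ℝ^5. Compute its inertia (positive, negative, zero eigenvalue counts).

Answer: (3, 2, 0)

Derivation:
step 0: pivot -3 → sign −
step 1: pivot -3 → sign −
step 2: pivot 9 → sign +
step 3: pivot 1 → sign +
step 4: pivot 2/9 → sign +
signature = (3, 2, 0)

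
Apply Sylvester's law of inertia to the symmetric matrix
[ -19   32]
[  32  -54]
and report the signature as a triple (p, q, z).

step 0: pivot -19 → sign −
step 1: pivot -2/19 → sign −
signature = (0, 2, 0)

Answer: (0, 2, 0)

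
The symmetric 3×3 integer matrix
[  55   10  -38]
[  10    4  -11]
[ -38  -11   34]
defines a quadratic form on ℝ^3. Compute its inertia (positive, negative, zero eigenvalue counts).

step 0: pivot 55 → sign +
step 1: pivot 24/11 → sign +
step 2: pivot 3/40 → sign +
signature = (3, 0, 0)

Answer: (3, 0, 0)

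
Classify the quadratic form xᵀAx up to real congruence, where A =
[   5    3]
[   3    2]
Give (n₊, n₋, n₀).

Answer: (2, 0, 0)

Derivation:
step 0: pivot 5 → sign +
step 1: pivot 1/5 → sign +
signature = (2, 0, 0)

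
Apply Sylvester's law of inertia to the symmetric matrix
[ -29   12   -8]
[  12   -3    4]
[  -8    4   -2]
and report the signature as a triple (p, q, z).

step 0: pivot -29 → sign −
step 1: pivot 57/29 → sign +
step 2: pivot -2/57 → sign −
signature = (1, 2, 0)

Answer: (1, 2, 0)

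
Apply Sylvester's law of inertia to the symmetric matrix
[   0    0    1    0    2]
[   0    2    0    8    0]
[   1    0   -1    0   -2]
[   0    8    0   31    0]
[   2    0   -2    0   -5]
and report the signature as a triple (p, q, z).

Answer: (2, 3, 0)

Derivation:
step 0: pivot 2 → sign +
step 1: pivot -1 → sign −
step 2: pivot 1 → sign +
step 3: pivot -1 → sign −
step 4: pivot -1 → sign −
signature = (2, 3, 0)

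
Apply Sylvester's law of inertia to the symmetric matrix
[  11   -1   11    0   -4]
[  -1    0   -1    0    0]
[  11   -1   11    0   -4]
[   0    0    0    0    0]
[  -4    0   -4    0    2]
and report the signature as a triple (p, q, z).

Answer: (2, 1, 2)

Derivation:
step 0: pivot 11 → sign +
step 1: pivot -1/11 → sign −
step 2: pivot 2 → sign +
step 3: row/col 3 already zero → sign 0
step 4: row/col 4 already zero → sign 0
signature = (2, 1, 2)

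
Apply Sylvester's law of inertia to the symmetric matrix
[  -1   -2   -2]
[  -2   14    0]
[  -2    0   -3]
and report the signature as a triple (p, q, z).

step 0: pivot -1 → sign −
step 1: pivot 18 → sign +
step 2: pivot 1/9 → sign +
signature = (2, 1, 0)

Answer: (2, 1, 0)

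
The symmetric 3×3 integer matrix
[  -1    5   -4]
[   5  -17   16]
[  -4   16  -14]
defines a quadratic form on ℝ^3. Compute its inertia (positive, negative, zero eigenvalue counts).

Answer: (1, 1, 1)

Derivation:
step 0: pivot -1 → sign −
step 1: pivot 8 → sign +
step 2: row/col 2 already zero → sign 0
signature = (1, 1, 1)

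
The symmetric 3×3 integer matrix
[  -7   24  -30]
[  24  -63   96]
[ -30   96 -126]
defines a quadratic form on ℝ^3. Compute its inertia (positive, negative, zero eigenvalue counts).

Answer: (2, 1, 0)

Derivation:
step 0: pivot -7 → sign −
step 1: pivot 135/7 → sign +
step 2: pivot 2/15 → sign +
signature = (2, 1, 0)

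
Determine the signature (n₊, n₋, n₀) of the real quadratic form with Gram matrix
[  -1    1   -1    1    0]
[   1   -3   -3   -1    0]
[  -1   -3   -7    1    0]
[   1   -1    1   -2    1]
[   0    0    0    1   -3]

step 0: pivot -1 → sign −
step 1: pivot -2 → sign −
step 2: pivot 2 → sign +
step 3: pivot -1 → sign −
step 4: pivot -2 → sign −
signature = (1, 4, 0)

Answer: (1, 4, 0)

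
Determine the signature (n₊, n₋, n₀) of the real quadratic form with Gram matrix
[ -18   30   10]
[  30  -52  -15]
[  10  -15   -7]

step 0: pivot -18 → sign −
step 1: pivot -2 → sign −
step 2: pivot -1/18 → sign −
signature = (0, 3, 0)

Answer: (0, 3, 0)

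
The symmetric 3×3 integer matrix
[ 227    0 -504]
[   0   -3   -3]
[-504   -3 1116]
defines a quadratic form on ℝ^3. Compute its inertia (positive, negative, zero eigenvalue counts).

Answer: (1, 2, 0)

Derivation:
step 0: pivot 227 → sign +
step 1: pivot -3 → sign −
step 2: pivot -3/227 → sign −
signature = (1, 2, 0)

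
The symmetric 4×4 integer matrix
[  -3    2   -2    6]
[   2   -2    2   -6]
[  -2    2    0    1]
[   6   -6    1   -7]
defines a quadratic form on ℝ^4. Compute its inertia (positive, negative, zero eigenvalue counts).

step 0: pivot -3 → sign −
step 1: pivot -2/3 → sign −
step 2: pivot 2 → sign +
step 3: pivot -3/2 → sign −
signature = (1, 3, 0)

Answer: (1, 3, 0)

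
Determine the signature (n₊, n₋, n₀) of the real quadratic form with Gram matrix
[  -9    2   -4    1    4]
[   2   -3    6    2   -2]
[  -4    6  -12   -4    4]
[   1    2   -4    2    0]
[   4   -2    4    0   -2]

step 0: pivot -9 → sign −
step 1: pivot -23/9 → sign −
step 2: pivot 93/23 → sign +
step 3: pivot 6/31 → sign +
step 4: row/col 4 already zero → sign 0
signature = (2, 2, 1)

Answer: (2, 2, 1)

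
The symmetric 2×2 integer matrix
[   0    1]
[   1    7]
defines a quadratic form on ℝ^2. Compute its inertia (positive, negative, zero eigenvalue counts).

step 0: pivot 7 → sign +
step 1: pivot -1/7 → sign −
signature = (1, 1, 0)

Answer: (1, 1, 0)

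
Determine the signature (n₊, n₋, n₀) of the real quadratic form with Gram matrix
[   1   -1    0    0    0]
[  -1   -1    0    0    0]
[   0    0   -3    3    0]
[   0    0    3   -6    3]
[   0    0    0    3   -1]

Answer: (2, 3, 0)

Derivation:
step 0: pivot 1 → sign +
step 1: pivot -2 → sign −
step 2: pivot -3 → sign −
step 3: pivot -3 → sign −
step 4: pivot 2 → sign +
signature = (2, 3, 0)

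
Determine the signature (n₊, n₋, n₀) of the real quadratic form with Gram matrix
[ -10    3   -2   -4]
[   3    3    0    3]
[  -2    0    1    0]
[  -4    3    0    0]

Answer: (2, 2, 0)

Derivation:
step 0: pivot -10 → sign −
step 1: pivot 39/10 → sign +
step 2: pivot 17/13 → sign +
step 3: pivot -2/17 → sign −
signature = (2, 2, 0)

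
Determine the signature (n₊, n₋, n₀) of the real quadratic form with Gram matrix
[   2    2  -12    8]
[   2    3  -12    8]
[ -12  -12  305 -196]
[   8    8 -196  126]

Answer: (3, 1, 0)

Derivation:
step 0: pivot 2 → sign +
step 1: pivot 1 → sign +
step 2: pivot 233 → sign +
step 3: pivot -2/233 → sign −
signature = (3, 1, 0)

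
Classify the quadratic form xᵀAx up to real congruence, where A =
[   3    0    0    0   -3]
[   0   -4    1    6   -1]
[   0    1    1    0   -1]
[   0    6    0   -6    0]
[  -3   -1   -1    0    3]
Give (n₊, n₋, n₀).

Answer: (3, 2, 0)

Derivation:
step 0: pivot 3 → sign +
step 1: pivot -4 → sign −
step 2: pivot 5/4 → sign +
step 3: pivot 6/5 → sign +
step 4: pivot -1 → sign −
signature = (3, 2, 0)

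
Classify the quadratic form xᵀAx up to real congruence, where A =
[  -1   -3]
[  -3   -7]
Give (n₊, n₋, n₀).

step 0: pivot -1 → sign −
step 1: pivot 2 → sign +
signature = (1, 1, 0)

Answer: (1, 1, 0)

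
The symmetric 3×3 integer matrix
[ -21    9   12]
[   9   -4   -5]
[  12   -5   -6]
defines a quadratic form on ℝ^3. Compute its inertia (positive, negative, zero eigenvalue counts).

Answer: (1, 2, 0)

Derivation:
step 0: pivot -21 → sign −
step 1: pivot -1/7 → sign −
step 2: pivot 1 → sign +
signature = (1, 2, 0)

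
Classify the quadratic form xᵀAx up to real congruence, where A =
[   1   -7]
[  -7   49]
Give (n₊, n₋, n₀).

Answer: (1, 0, 1)

Derivation:
step 0: pivot 1 → sign +
step 1: row/col 1 already zero → sign 0
signature = (1, 0, 1)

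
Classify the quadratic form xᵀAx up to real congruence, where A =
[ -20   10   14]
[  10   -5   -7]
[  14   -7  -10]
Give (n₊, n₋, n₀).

step 0: pivot -20 → sign −
step 1: pivot -1/5 → sign −
step 2: row/col 2 already zero → sign 0
signature = (0, 2, 1)

Answer: (0, 2, 1)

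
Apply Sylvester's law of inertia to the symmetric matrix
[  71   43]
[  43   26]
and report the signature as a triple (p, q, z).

step 0: pivot 71 → sign +
step 1: pivot -3/71 → sign −
signature = (1, 1, 0)

Answer: (1, 1, 0)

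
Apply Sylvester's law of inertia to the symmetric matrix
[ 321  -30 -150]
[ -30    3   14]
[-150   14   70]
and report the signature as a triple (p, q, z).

Answer: (2, 1, 0)

Derivation:
step 0: pivot 321 → sign +
step 1: pivot 21/107 → sign +
step 2: pivot -2/21 → sign −
signature = (2, 1, 0)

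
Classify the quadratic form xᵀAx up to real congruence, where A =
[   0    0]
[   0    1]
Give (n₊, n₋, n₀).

Answer: (1, 0, 1)

Derivation:
step 0: pivot 1 → sign +
step 1: row/col 1 already zero → sign 0
signature = (1, 0, 1)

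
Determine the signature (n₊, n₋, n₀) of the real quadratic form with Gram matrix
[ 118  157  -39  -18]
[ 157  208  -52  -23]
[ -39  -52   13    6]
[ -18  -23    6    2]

step 0: pivot 118 → sign +
step 1: pivot -105/118 → sign −
step 2: pivot 13/105 → sign +
step 3: pivot 3/13 → sign +
signature = (3, 1, 0)

Answer: (3, 1, 0)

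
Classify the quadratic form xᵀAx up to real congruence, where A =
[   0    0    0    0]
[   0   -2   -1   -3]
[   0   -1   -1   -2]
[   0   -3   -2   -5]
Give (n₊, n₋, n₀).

Answer: (0, 2, 2)

Derivation:
step 0: pivot -2 → sign −
step 1: pivot -1/2 → sign −
step 2: row/col 2 already zero → sign 0
step 3: row/col 3 already zero → sign 0
signature = (0, 2, 2)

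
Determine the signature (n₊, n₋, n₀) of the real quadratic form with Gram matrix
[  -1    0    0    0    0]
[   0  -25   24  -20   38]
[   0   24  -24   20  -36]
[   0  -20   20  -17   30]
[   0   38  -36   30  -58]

Answer: (0, 4, 1)

Derivation:
step 0: pivot -1 → sign −
step 1: pivot -25 → sign −
step 2: pivot -24/25 → sign −
step 3: pivot -1/3 → sign −
step 4: row/col 4 already zero → sign 0
signature = (0, 4, 1)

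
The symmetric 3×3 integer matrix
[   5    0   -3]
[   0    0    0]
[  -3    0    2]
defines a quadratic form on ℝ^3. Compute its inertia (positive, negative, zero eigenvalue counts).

step 0: pivot 5 → sign +
step 1: pivot 1/5 → sign +
step 2: row/col 2 already zero → sign 0
signature = (2, 0, 1)

Answer: (2, 0, 1)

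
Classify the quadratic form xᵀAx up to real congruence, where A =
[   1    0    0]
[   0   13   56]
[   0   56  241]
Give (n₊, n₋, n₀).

step 0: pivot 1 → sign +
step 1: pivot 13 → sign +
step 2: pivot -3/13 → sign −
signature = (2, 1, 0)

Answer: (2, 1, 0)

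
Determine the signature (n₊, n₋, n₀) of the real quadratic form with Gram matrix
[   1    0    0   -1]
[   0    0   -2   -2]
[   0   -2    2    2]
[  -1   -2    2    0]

Answer: (2, 2, 0)

Derivation:
step 0: pivot 1 → sign +
step 1: pivot 2 → sign +
step 2: pivot -2 → sign −
step 3: pivot -3 → sign −
signature = (2, 2, 0)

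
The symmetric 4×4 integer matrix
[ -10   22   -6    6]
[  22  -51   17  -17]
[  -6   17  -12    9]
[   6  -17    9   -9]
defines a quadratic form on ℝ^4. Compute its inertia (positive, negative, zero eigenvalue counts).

step 0: pivot -10 → sign −
step 1: pivot -13/5 → sign −
step 2: pivot -37/13 → sign −
step 3: pivot 6/37 → sign +
signature = (1, 3, 0)

Answer: (1, 3, 0)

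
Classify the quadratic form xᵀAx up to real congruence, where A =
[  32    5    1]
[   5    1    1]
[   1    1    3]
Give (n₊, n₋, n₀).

step 0: pivot 32 → sign +
step 1: pivot 7/32 → sign +
step 2: pivot -2/7 → sign −
signature = (2, 1, 0)

Answer: (2, 1, 0)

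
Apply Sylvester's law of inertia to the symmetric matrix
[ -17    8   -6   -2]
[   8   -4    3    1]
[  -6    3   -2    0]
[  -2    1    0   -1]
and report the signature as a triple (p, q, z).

step 0: pivot -17 → sign −
step 1: pivot -4/17 → sign −
step 2: pivot 1/4 → sign +
step 3: pivot -3 → sign −
signature = (1, 3, 0)

Answer: (1, 3, 0)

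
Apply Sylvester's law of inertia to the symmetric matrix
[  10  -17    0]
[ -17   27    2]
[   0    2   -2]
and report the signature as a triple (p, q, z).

Answer: (2, 1, 0)

Derivation:
step 0: pivot 10 → sign +
step 1: pivot -19/10 → sign −
step 2: pivot 2/19 → sign +
signature = (2, 1, 0)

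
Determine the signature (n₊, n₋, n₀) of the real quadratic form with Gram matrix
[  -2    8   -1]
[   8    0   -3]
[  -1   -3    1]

step 0: pivot -2 → sign −
step 1: pivot 32 → sign +
step 2: pivot -1/32 → sign −
signature = (1, 2, 0)

Answer: (1, 2, 0)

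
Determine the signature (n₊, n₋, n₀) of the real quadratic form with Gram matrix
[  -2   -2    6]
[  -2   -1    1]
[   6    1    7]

step 0: pivot -2 → sign −
step 1: pivot 1 → sign +
step 2: row/col 2 already zero → sign 0
signature = (1, 1, 1)

Answer: (1, 1, 1)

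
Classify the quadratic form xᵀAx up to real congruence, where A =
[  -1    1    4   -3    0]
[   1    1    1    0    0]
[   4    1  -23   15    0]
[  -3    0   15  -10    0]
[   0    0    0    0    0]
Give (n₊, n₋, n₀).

step 0: pivot -1 → sign −
step 1: pivot 2 → sign +
step 2: pivot -39/2 → sign −
step 3: pivot 2/13 → sign +
step 4: row/col 4 already zero → sign 0
signature = (2, 2, 1)

Answer: (2, 2, 1)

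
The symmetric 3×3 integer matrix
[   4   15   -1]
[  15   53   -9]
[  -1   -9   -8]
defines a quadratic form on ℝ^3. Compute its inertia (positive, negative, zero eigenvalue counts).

Answer: (2, 1, 0)

Derivation:
step 0: pivot 4 → sign +
step 1: pivot -13/4 → sign −
step 2: pivot 3/13 → sign +
signature = (2, 1, 0)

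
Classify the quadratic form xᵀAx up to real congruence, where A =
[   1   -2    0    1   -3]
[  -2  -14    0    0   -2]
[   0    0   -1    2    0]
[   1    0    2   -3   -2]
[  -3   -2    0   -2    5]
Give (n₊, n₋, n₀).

Answer: (2, 3, 0)

Derivation:
step 0: pivot 1 → sign +
step 1: pivot -18 → sign −
step 2: pivot -1 → sign −
step 3: pivot 2/9 → sign +
step 4: pivot -1/2 → sign −
signature = (2, 3, 0)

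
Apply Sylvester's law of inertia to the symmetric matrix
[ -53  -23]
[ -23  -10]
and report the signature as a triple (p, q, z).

step 0: pivot -53 → sign −
step 1: pivot -1/53 → sign −
signature = (0, 2, 0)

Answer: (0, 2, 0)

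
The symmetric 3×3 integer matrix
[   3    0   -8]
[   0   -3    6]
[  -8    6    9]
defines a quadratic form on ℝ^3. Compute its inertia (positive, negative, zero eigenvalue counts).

step 0: pivot 3 → sign +
step 1: pivot -3 → sign −
step 2: pivot -1/3 → sign −
signature = (1, 2, 0)

Answer: (1, 2, 0)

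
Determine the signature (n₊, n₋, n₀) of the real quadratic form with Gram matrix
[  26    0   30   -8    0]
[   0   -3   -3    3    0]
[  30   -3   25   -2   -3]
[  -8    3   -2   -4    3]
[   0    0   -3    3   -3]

step 0: pivot 26 → sign +
step 1: pivot -3 → sign −
step 2: pivot -86/13 → sign −
step 3: pivot -65/86 → sign −
step 4: pivot -6/65 → sign −
signature = (1, 4, 0)

Answer: (1, 4, 0)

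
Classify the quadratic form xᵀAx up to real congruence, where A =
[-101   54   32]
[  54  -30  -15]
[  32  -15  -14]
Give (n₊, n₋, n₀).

Answer: (1, 2, 0)

Derivation:
step 0: pivot -101 → sign −
step 1: pivot -114/101 → sign −
step 2: pivot 3/38 → sign +
signature = (1, 2, 0)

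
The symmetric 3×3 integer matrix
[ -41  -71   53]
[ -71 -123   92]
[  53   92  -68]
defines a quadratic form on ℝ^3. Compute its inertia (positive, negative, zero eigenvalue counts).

step 0: pivot -41 → sign −
step 1: pivot -2/41 → sign −
step 2: pivot 3/2 → sign +
signature = (1, 2, 0)

Answer: (1, 2, 0)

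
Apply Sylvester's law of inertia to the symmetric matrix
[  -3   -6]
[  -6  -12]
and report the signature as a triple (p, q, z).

step 0: pivot -3 → sign −
step 1: row/col 1 already zero → sign 0
signature = (0, 1, 1)

Answer: (0, 1, 1)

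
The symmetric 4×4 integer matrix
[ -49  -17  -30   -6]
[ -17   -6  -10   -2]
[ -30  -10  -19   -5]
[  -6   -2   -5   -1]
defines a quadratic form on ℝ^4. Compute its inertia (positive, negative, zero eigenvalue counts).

Answer: (1, 3, 0)

Derivation:
step 0: pivot -49 → sign −
step 1: pivot -5/49 → sign −
step 2: pivot 1 → sign +
step 3: pivot -6/5 → sign −
signature = (1, 3, 0)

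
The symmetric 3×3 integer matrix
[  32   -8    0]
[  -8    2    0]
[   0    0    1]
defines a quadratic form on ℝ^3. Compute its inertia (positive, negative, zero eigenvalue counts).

step 0: pivot 32 → sign +
step 1: pivot 1 → sign +
step 2: row/col 2 already zero → sign 0
signature = (2, 0, 1)

Answer: (2, 0, 1)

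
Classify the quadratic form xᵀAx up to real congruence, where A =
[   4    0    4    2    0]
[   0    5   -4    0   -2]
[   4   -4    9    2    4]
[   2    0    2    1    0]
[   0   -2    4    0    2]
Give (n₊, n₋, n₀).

step 0: pivot 4 → sign +
step 1: pivot 5 → sign +
step 2: pivot 9/5 → sign +
step 3: pivot -2 → sign −
step 4: row/col 4 already zero → sign 0
signature = (3, 1, 1)

Answer: (3, 1, 1)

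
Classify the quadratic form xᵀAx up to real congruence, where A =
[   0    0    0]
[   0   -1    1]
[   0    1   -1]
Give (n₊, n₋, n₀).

Answer: (0, 1, 2)

Derivation:
step 0: pivot -1 → sign −
step 1: row/col 1 already zero → sign 0
step 2: row/col 2 already zero → sign 0
signature = (0, 1, 2)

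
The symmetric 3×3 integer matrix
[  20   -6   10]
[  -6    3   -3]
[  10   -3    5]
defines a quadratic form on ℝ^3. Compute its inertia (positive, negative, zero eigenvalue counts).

Answer: (2, 0, 1)

Derivation:
step 0: pivot 20 → sign +
step 1: pivot 6/5 → sign +
step 2: row/col 2 already zero → sign 0
signature = (2, 0, 1)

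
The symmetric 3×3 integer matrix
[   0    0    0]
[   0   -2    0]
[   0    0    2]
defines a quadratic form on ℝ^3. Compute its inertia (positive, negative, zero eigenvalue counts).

Answer: (1, 1, 1)

Derivation:
step 0: pivot -2 → sign −
step 1: pivot 2 → sign +
step 2: row/col 2 already zero → sign 0
signature = (1, 1, 1)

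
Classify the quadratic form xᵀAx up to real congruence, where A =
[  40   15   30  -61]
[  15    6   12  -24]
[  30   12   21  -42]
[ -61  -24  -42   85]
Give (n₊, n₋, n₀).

step 0: pivot 40 → sign +
step 1: pivot 3/8 → sign +
step 2: pivot -3 → sign −
step 3: pivot 3/5 → sign +
signature = (3, 1, 0)

Answer: (3, 1, 0)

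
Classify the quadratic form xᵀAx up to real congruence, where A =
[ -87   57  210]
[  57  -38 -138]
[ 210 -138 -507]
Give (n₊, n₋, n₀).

Answer: (1, 2, 0)

Derivation:
step 0: pivot -87 → sign −
step 1: pivot -19/29 → sign −
step 2: pivot 3/19 → sign +
signature = (1, 2, 0)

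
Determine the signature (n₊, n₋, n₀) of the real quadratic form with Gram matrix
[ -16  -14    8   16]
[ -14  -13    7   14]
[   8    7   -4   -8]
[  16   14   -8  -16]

step 0: pivot -16 → sign −
step 1: pivot -3/4 → sign −
step 2: row/col 2 already zero → sign 0
step 3: row/col 3 already zero → sign 0
signature = (0, 2, 2)

Answer: (0, 2, 2)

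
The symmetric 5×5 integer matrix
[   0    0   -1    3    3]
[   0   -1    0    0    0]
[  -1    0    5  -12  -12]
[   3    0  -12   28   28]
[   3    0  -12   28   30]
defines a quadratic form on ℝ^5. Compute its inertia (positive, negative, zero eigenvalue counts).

step 0: pivot -1 → sign −
step 1: pivot 5 → sign +
step 2: pivot -1/5 → sign −
step 3: pivot 1 → sign +
step 4: pivot 2 → sign +
signature = (3, 2, 0)

Answer: (3, 2, 0)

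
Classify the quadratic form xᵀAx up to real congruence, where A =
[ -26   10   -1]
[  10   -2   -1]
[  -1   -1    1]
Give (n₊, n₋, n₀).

Answer: (1, 1, 1)

Derivation:
step 0: pivot -26 → sign −
step 1: pivot 24/13 → sign +
step 2: row/col 2 already zero → sign 0
signature = (1, 1, 1)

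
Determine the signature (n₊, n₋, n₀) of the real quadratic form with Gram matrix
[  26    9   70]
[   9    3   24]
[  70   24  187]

step 0: pivot 26 → sign +
step 1: pivot -3/26 → sign −
step 2: pivot -1 → sign −
signature = (1, 2, 0)

Answer: (1, 2, 0)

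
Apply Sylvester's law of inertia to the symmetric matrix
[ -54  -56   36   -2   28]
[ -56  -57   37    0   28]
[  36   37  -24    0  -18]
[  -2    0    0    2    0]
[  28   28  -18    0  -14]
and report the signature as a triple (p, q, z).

step 0: pivot -54 → sign −
step 1: pivot 29/27 → sign +
step 2: pivot -3/29 → sign −
step 3: pivot 8/3 → sign +
step 4: row/col 4 already zero → sign 0
signature = (2, 2, 1)

Answer: (2, 2, 1)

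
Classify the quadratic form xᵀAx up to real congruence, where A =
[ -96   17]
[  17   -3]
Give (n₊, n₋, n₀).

step 0: pivot -96 → sign −
step 1: pivot 1/96 → sign +
signature = (1, 1, 0)

Answer: (1, 1, 0)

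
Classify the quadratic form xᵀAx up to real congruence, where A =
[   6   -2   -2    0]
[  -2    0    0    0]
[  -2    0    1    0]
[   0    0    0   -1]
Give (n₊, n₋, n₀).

Answer: (2, 2, 0)

Derivation:
step 0: pivot 6 → sign +
step 1: pivot -2/3 → sign −
step 2: pivot 1 → sign +
step 3: pivot -1 → sign −
signature = (2, 2, 0)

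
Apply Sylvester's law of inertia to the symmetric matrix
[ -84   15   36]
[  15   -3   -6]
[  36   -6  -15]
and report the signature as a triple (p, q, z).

step 0: pivot -84 → sign −
step 1: pivot -9/28 → sign −
step 2: pivot 1 → sign +
signature = (1, 2, 0)

Answer: (1, 2, 0)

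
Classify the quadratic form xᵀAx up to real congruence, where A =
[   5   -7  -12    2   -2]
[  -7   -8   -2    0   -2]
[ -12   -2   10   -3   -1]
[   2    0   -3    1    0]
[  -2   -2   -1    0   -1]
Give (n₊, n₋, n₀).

Answer: (2, 3, 0)

Derivation:
step 0: pivot 5 → sign +
step 1: pivot -89/5 → sign −
step 2: pivot 94/89 → sign +
step 3: pivot -59/94 → sign −
step 4: pivot -6/59 → sign −
signature = (2, 3, 0)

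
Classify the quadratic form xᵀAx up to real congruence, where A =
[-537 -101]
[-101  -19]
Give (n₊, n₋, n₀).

step 0: pivot -537 → sign −
step 1: pivot -2/537 → sign −
signature = (0, 2, 0)

Answer: (0, 2, 0)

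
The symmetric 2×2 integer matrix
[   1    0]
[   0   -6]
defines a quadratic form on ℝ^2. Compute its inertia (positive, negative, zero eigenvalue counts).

Answer: (1, 1, 0)

Derivation:
step 0: pivot 1 → sign +
step 1: pivot -6 → sign −
signature = (1, 1, 0)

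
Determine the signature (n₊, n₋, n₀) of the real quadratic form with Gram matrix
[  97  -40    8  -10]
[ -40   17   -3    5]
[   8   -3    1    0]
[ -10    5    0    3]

step 0: pivot 97 → sign +
step 1: pivot 49/97 → sign +
step 2: pivot 8/49 → sign +
step 3: pivot -1/8 → sign −
signature = (3, 1, 0)

Answer: (3, 1, 0)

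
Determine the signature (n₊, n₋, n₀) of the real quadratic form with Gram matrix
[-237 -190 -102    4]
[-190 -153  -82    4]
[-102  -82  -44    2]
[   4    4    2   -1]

step 0: pivot -237 → sign −
step 1: pivot -161/237 → sign −
step 2: pivot -4/161 → sign −
step 3: row/col 3 already zero → sign 0
signature = (0, 3, 1)

Answer: (0, 3, 1)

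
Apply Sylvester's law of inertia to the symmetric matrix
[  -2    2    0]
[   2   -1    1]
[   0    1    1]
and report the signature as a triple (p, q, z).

step 0: pivot -2 → sign −
step 1: pivot 1 → sign +
step 2: row/col 2 already zero → sign 0
signature = (1, 1, 1)

Answer: (1, 1, 1)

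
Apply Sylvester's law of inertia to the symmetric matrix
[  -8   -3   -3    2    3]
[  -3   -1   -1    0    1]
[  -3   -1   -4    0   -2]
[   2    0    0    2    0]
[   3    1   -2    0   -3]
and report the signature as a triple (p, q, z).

Answer: (2, 3, 0)

Derivation:
step 0: pivot -8 → sign −
step 1: pivot 1/8 → sign +
step 2: pivot -3 → sign −
step 3: pivot -2 → sign −
step 4: pivot 1 → sign +
signature = (2, 3, 0)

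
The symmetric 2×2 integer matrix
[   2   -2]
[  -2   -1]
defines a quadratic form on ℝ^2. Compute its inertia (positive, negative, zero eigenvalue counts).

step 0: pivot 2 → sign +
step 1: pivot -3 → sign −
signature = (1, 1, 0)

Answer: (1, 1, 0)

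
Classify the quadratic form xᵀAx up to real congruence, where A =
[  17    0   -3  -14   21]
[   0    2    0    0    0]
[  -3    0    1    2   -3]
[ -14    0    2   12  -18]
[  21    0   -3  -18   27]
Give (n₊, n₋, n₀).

step 0: pivot 17 → sign +
step 1: pivot 2 → sign +
step 2: pivot 8/17 → sign +
step 3: row/col 3 already zero → sign 0
step 4: row/col 4 already zero → sign 0
signature = (3, 0, 2)

Answer: (3, 0, 2)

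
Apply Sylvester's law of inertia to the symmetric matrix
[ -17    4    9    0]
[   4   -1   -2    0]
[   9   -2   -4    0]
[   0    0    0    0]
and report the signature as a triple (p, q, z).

Answer: (1, 2, 1)

Derivation:
step 0: pivot -17 → sign −
step 1: pivot -1/17 → sign −
step 2: pivot 1 → sign +
step 3: row/col 3 already zero → sign 0
signature = (1, 2, 1)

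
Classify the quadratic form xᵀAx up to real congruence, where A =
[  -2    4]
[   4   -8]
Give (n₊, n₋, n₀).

Answer: (0, 1, 1)

Derivation:
step 0: pivot -2 → sign −
step 1: row/col 1 already zero → sign 0
signature = (0, 1, 1)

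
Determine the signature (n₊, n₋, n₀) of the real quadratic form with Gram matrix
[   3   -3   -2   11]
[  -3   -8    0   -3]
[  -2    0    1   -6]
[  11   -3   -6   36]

step 0: pivot 3 → sign +
step 1: pivot -11 → sign −
step 2: pivot 1/33 → sign +
step 3: pivot 1 → sign +
signature = (3, 1, 0)

Answer: (3, 1, 0)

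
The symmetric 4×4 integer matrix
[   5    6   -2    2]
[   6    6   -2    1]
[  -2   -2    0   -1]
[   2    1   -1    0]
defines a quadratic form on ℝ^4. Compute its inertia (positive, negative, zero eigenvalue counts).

Answer: (2, 2, 0)

Derivation:
step 0: pivot 5 → sign +
step 1: pivot -6/5 → sign −
step 2: pivot -2/3 → sign −
step 3: pivot 3/2 → sign +
signature = (2, 2, 0)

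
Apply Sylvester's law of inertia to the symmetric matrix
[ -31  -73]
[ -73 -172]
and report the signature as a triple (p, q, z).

Answer: (0, 2, 0)

Derivation:
step 0: pivot -31 → sign −
step 1: pivot -3/31 → sign −
signature = (0, 2, 0)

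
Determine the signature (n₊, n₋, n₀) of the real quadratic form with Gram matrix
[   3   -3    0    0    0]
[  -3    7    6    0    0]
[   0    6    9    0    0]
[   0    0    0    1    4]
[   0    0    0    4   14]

Answer: (3, 1, 1)

Derivation:
step 0: pivot 3 → sign +
step 1: pivot 4 → sign +
step 2: pivot 1 → sign +
step 3: pivot -2 → sign −
step 4: row/col 4 already zero → sign 0
signature = (3, 1, 1)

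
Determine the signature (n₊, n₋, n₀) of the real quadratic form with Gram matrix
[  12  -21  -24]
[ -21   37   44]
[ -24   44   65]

Answer: (3, 0, 0)

Derivation:
step 0: pivot 12 → sign +
step 1: pivot 1/4 → sign +
step 2: pivot 1 → sign +
signature = (3, 0, 0)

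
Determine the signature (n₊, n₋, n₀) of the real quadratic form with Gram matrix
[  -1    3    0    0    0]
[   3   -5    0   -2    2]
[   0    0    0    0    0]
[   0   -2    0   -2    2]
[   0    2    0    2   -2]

step 0: pivot -1 → sign −
step 1: pivot 4 → sign +
step 2: pivot -3 → sign −
step 3: row/col 3 already zero → sign 0
step 4: row/col 4 already zero → sign 0
signature = (1, 2, 2)

Answer: (1, 2, 2)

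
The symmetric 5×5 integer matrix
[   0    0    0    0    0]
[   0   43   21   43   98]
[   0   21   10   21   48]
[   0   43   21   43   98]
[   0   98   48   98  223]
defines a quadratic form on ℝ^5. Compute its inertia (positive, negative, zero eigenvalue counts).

Answer: (1, 2, 2)

Derivation:
step 0: pivot 43 → sign +
step 1: pivot -11/43 → sign −
step 2: pivot -3/11 → sign −
step 3: row/col 3 already zero → sign 0
step 4: row/col 4 already zero → sign 0
signature = (1, 2, 2)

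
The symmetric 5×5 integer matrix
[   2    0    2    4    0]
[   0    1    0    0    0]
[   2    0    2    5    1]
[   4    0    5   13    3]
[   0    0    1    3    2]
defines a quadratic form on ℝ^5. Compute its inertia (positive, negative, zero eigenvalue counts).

step 0: pivot 2 → sign +
step 1: pivot 1 → sign +
step 2: pivot 5 → sign +
step 3: pivot -1/5 → sign −
step 4: pivot 1 → sign +
signature = (4, 1, 0)

Answer: (4, 1, 0)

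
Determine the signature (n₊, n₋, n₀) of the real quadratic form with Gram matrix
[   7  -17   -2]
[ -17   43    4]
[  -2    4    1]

Answer: (2, 0, 1)

Derivation:
step 0: pivot 7 → sign +
step 1: pivot 12/7 → sign +
step 2: row/col 2 already zero → sign 0
signature = (2, 0, 1)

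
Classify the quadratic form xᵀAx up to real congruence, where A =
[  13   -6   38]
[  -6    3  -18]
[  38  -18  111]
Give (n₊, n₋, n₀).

step 0: pivot 13 → sign +
step 1: pivot 3/13 → sign +
step 2: pivot -1 → sign −
signature = (2, 1, 0)

Answer: (2, 1, 0)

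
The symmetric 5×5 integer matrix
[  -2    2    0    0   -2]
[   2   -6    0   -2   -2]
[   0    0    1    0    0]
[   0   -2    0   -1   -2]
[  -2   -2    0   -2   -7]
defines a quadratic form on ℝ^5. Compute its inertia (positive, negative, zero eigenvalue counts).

Answer: (1, 3, 1)

Derivation:
step 0: pivot -2 → sign −
step 1: pivot -4 → sign −
step 2: pivot 1 → sign +
step 3: pivot -1 → sign −
step 4: row/col 4 already zero → sign 0
signature = (1, 3, 1)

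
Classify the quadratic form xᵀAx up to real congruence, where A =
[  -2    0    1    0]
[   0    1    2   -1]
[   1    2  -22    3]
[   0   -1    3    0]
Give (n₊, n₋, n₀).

step 0: pivot -2 → sign −
step 1: pivot 1 → sign +
step 2: pivot -51/2 → sign −
step 3: pivot -1/51 → sign −
signature = (1, 3, 0)

Answer: (1, 3, 0)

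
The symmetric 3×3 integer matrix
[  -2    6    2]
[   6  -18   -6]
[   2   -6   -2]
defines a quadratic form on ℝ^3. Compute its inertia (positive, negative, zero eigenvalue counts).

Answer: (0, 1, 2)

Derivation:
step 0: pivot -2 → sign −
step 1: row/col 1 already zero → sign 0
step 2: row/col 2 already zero → sign 0
signature = (0, 1, 2)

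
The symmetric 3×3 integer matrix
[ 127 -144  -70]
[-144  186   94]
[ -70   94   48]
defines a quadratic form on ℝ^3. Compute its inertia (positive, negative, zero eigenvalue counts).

step 0: pivot 127 → sign +
step 1: pivot 2886/127 → sign +
step 2: pivot -2/1443 → sign −
signature = (2, 1, 0)

Answer: (2, 1, 0)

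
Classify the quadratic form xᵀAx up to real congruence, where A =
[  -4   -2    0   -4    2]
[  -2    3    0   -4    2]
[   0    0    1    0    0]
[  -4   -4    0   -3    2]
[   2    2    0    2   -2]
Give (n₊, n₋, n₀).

step 0: pivot -4 → sign −
step 1: pivot 4 → sign +
step 2: pivot 1 → sign +
step 3: pivot -5/4 → sign −
step 4: pivot 1/5 → sign +
signature = (3, 2, 0)

Answer: (3, 2, 0)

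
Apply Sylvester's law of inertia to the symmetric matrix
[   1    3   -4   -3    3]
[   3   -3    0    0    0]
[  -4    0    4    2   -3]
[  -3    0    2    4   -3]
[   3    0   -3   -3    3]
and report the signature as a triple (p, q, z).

Answer: (3, 2, 0)

Derivation:
step 0: pivot 1 → sign +
step 1: pivot -12 → sign −
step 2: pivot 7/4 → sign +
step 3: pivot -4/7 → sign −
step 4: pivot 3/4 → sign +
signature = (3, 2, 0)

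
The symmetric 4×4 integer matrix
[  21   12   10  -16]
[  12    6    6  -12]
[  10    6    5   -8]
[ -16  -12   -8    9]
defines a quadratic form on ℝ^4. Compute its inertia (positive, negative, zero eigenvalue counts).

Answer: (3, 1, 0)

Derivation:
step 0: pivot 21 → sign +
step 1: pivot -6/7 → sign −
step 2: pivot 1/3 → sign +
step 3: pivot 1 → sign +
signature = (3, 1, 0)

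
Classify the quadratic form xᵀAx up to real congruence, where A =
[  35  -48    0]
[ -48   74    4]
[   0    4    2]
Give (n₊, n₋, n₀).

step 0: pivot 35 → sign +
step 1: pivot 286/35 → sign +
step 2: pivot 6/143 → sign +
signature = (3, 0, 0)

Answer: (3, 0, 0)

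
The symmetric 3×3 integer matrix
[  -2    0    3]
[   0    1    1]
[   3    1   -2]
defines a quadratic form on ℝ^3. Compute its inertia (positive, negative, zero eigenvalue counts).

step 0: pivot -2 → sign −
step 1: pivot 1 → sign +
step 2: pivot 3/2 → sign +
signature = (2, 1, 0)

Answer: (2, 1, 0)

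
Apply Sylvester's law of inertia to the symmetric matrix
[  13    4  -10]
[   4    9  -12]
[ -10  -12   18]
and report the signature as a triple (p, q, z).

step 0: pivot 13 → sign +
step 1: pivot 101/13 → sign +
step 2: pivot 6/101 → sign +
signature = (3, 0, 0)

Answer: (3, 0, 0)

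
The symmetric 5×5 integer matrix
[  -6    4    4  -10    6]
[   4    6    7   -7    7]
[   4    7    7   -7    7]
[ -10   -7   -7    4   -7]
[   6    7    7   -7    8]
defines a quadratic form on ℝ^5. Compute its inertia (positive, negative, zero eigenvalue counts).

Answer: (2, 3, 0)

Derivation:
step 0: pivot -6 → sign −
step 1: pivot 26/3 → sign +
step 2: pivot -29/26 → sign −
step 3: pivot 39/29 → sign +
step 4: pivot -1/13 → sign −
signature = (2, 3, 0)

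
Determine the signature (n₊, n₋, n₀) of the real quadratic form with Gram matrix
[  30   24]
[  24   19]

Answer: (1, 1, 0)

Derivation:
step 0: pivot 30 → sign +
step 1: pivot -1/5 → sign −
signature = (1, 1, 0)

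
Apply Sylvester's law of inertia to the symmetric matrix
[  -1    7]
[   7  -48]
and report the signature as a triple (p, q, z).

Answer: (1, 1, 0)

Derivation:
step 0: pivot -1 → sign −
step 1: pivot 1 → sign +
signature = (1, 1, 0)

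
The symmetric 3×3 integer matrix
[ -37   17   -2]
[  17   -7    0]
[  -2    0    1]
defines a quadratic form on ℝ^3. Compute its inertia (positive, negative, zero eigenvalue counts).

step 0: pivot -37 → sign −
step 1: pivot 30/37 → sign +
step 2: pivot 1/15 → sign +
signature = (2, 1, 0)

Answer: (2, 1, 0)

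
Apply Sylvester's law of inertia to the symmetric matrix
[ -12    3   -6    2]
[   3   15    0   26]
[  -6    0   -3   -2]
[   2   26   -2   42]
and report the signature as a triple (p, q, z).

step 0: pivot -12 → sign −
step 1: pivot 63/4 → sign +
step 2: pivot -1/7 → sign −
step 3: pivot -2/3 → sign −
signature = (1, 3, 0)

Answer: (1, 3, 0)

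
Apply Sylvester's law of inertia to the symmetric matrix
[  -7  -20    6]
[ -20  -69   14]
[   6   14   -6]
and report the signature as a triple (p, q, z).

step 0: pivot -7 → sign −
step 1: pivot -83/7 → sign −
step 2: pivot -2/83 → sign −
signature = (0, 3, 0)

Answer: (0, 3, 0)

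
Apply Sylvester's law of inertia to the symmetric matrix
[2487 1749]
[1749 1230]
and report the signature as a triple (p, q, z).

step 0: pivot 2487 → sign +
step 1: pivot 3/829 → sign +
signature = (2, 0, 0)

Answer: (2, 0, 0)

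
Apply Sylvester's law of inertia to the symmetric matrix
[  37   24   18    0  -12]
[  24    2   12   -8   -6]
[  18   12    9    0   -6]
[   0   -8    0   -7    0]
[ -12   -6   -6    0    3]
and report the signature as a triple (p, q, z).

step 0: pivot 37 → sign +
step 1: pivot -502/37 → sign −
step 2: pivot 63/251 → sign +
step 3: pivot -17/7 → sign −
step 4: pivot -3/17 → sign −
signature = (2, 3, 0)

Answer: (2, 3, 0)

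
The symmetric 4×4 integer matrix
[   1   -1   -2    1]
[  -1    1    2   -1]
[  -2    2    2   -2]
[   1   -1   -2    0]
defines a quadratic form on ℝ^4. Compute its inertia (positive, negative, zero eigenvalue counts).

Answer: (1, 2, 1)

Derivation:
step 0: pivot 1 → sign +
step 1: pivot -2 → sign −
step 2: pivot -1 → sign −
step 3: row/col 3 already zero → sign 0
signature = (1, 2, 1)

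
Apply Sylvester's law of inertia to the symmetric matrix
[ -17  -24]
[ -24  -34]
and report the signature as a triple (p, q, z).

Answer: (0, 2, 0)

Derivation:
step 0: pivot -17 → sign −
step 1: pivot -2/17 → sign −
signature = (0, 2, 0)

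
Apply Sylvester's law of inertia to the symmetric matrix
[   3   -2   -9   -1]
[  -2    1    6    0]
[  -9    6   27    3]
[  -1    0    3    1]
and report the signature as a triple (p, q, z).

step 0: pivot 3 → sign +
step 1: pivot -1/3 → sign −
step 2: pivot 2 → sign +
step 3: row/col 3 already zero → sign 0
signature = (2, 1, 1)

Answer: (2, 1, 1)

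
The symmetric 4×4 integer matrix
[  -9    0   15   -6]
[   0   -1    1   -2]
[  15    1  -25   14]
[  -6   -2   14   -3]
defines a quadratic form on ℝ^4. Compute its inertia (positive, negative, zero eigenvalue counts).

step 0: pivot -9 → sign −
step 1: pivot -1 → sign −
step 2: pivot 1 → sign +
step 3: pivot 1 → sign +
signature = (2, 2, 0)

Answer: (2, 2, 0)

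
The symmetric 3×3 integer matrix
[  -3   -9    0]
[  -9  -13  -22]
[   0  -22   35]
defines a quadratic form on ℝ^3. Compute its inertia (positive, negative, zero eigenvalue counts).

Answer: (2, 1, 0)

Derivation:
step 0: pivot -3 → sign −
step 1: pivot 14 → sign +
step 2: pivot 3/7 → sign +
signature = (2, 1, 0)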